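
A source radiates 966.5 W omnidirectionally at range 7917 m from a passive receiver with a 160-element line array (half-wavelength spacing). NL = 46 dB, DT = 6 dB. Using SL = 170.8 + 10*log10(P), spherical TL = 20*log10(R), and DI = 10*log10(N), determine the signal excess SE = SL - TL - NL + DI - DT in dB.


92.72 dB


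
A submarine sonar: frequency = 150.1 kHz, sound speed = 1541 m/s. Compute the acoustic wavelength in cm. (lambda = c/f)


lambda = c/f = 1541 / 150100 = 0.0103 m = 1.03 cm

1.03 cm


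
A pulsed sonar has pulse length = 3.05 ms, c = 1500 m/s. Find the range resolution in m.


2.2875 m


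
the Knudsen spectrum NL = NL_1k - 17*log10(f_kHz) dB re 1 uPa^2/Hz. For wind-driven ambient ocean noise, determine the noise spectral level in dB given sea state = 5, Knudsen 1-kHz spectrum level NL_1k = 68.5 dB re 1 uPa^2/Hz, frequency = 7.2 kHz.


53.93 dB


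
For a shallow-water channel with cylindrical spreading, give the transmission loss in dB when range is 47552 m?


TL = 10*log10(47552) = 46.77

46.77 dB


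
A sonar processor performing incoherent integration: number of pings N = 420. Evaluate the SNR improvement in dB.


Gain = 5*log10(420) = 13.12

13.12 dB


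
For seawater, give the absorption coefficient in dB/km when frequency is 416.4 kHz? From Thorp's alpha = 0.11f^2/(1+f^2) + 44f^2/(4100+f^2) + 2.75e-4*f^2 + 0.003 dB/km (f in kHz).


f^2 = 173388.96
alpha = 0.11*173388.96/(1+173388.96) + 44*173388.96/(4100+173388.96) + 2.75e-4*173388.96 + 0.003 = 90.779

90.779 dB/km


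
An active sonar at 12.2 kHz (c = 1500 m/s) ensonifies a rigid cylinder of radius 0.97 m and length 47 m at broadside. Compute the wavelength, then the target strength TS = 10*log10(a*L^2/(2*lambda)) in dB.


Step 1: lambda = c/f = 1500/12200 = 0.12295 m
Step 2: TS = 10*log10(a*L^2/(2*lambda)) = 10*log10(0.97*47^2/(2*0.12295)) = 39.4

39.4 dB


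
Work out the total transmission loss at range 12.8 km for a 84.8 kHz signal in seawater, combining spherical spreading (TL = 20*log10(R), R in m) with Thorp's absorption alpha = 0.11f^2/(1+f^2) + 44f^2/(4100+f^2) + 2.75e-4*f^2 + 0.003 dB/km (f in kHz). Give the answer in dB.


Step 1 (Thorp): alpha = 0.11*7191.04/(1+7191.04) + 44*7191.04/(4100+7191.04) + 2.75e-4*7191.04 + 0.003 = 30.1133 dB/km
Step 2: TL_spread = 20*log10(12800) = 82.14 dB
Step 3: TL_abs = alpha*R = 30.1133 * 12.8 = 385.45 dB
Step 4: TL_total = 82.14 + 385.45 = 467.59

467.59 dB


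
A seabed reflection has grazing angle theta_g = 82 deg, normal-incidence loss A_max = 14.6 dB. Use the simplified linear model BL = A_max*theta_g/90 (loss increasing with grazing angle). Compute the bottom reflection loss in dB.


13.3 dB


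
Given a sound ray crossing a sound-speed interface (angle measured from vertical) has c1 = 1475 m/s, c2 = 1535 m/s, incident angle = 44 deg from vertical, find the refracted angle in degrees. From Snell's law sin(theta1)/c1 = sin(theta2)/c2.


46.3 deg


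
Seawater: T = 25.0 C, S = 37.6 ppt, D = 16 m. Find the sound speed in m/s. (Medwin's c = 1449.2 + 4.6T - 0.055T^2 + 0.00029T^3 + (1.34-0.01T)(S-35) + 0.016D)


1537.45 m/s


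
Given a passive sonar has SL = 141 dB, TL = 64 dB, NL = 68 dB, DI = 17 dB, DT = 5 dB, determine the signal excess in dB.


SE = SL - TL - NL + DI - DT = 141 - 64 - 68 + 17 - 5 = 21

21 dB


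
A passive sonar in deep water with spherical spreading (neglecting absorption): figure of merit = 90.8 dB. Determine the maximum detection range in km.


34.67 km


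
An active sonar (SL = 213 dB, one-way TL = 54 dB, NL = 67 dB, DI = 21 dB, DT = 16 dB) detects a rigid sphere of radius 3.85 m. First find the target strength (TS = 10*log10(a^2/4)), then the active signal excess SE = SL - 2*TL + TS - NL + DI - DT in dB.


Step 1: TS = 10*log10(3.85^2/4) = 5.69 dB
Step 2: SE = SL - 2*TL + TS - NL + DI - DT = 213 - 2*54 + (5.69) - 67 + 21 - 16 = 48.69

48.69 dB


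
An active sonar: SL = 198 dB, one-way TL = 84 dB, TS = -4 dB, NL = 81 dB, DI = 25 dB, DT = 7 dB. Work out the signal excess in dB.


SE = SL - 2*TL + TS - NL + DI - DT = 198 - 2*84 + (-4) - 81 + 25 - 7 = -37

-37 dB


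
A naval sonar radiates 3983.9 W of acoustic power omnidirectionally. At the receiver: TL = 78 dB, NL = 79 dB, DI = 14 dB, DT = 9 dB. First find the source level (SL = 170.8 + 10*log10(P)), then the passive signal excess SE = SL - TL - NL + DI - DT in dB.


Step 1: SL = 170.8 + 10*log10(3983.9) = 206.8 dB
Step 2: SE = SL - TL - NL + DI - DT = 206.8 - 78 - 79 + 14 - 9 = 54.8

54.8 dB


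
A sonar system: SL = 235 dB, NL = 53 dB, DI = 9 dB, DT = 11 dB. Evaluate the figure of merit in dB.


FOM = SL - NL + DI - DT = 235 - 53 + 9 - 11 = 180

180 dB


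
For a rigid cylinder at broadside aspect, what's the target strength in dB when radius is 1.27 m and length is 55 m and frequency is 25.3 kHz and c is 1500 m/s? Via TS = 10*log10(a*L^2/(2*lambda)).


lambda = 1500/25300 = 0.05929 m
TS = 10*log10(1.27*55^2/(2*0.05929)) = 45.11

45.11 dB


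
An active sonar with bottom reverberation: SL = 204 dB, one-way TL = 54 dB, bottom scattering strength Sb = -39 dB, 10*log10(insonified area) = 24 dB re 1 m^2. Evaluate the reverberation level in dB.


RL = SL - 2*TL + Sb + 10*log10(A) = 204 - 2*54 + (-39) + 24 = 81

81 dB


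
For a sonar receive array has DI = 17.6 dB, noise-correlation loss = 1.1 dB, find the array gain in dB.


AG = DI - L_corr = 17.6 - 1.1 = 16.5

16.5 dB


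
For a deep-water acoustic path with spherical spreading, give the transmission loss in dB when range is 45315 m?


TL = 20*log10(45315) = 93.12

93.12 dB


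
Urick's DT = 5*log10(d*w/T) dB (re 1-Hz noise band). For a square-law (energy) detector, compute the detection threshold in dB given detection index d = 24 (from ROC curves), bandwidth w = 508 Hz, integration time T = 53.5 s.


DT = 5*log10(d*w/T) = 5*log10(24 * 508 / 53.5) = 5*log10(227.89) = 11.79

11.79 dB


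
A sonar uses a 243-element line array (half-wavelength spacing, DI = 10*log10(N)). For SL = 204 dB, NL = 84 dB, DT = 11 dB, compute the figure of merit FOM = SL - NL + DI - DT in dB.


132.86 dB


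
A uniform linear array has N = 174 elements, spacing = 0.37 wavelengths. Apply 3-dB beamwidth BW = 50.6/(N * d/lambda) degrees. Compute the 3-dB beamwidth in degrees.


BW = 50.6 / (174 * 0.37) = 50.6 / 64.38 = 0.79

0.79 deg


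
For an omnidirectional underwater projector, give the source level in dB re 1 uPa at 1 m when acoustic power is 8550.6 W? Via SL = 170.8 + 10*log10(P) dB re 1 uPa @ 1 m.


210.12 dB


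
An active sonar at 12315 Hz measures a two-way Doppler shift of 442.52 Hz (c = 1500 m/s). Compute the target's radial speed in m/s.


26.95 m/s


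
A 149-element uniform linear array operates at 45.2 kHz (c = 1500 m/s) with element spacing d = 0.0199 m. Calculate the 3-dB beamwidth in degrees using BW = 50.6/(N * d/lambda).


0.57 deg


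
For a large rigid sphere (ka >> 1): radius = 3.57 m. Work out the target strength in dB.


5.03 dB


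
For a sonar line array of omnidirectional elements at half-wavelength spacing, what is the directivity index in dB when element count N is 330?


DI = 10*log10(330) = 25.19

25.19 dB


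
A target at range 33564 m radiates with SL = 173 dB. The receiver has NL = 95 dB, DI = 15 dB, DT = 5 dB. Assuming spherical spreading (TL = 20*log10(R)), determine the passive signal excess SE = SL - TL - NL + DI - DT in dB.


-2.52 dB


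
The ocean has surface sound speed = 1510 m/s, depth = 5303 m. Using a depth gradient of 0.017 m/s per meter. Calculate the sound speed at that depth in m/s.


c = 1510 + 0.017 * 5303 = 1600.151

1600.151 m/s


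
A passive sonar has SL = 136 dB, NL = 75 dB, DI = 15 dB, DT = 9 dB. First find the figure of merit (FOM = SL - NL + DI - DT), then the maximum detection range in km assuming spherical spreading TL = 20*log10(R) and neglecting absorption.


Step 1: FOM = SL - NL + DI - DT = 136 - 75 + 15 - 9 = 67 dB
Step 2: at max range FOM = TL = 20*log10(R), so R = 10^(67/20) = 2238.72 m = 2.24 km

2.24 km


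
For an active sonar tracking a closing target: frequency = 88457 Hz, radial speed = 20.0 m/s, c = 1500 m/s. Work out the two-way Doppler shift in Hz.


fd = 2*f*v/c = 2 * 88457 * 20.0 / 1500 = 2358.85

2358.85 Hz


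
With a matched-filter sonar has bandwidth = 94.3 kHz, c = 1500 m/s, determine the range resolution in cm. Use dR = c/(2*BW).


dR = c/(2*BW) = 1500 / (2 * 94.3e3) = 0.008 m = 0.8 cm

0.8 cm


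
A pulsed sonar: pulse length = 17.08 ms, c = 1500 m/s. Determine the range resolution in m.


dR = c*tau/2 = 1500 * 17.08e-3 / 2 = 12.81

12.81 m


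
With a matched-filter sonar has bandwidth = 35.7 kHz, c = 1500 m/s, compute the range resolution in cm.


2.1 cm


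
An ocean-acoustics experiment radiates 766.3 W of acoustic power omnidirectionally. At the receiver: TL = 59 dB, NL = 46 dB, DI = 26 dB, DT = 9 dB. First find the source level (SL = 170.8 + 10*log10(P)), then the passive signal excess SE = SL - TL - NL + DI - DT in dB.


Step 1: SL = 170.8 + 10*log10(766.3) = 199.64 dB
Step 2: SE = SL - TL - NL + DI - DT = 199.64 - 59 - 46 + 26 - 9 = 111.64

111.64 dB


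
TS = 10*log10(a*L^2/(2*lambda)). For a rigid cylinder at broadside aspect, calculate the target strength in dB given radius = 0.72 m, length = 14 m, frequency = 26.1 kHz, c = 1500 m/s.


lambda = 1500/26100 = 0.05747 m
TS = 10*log10(0.72*14^2/(2*0.05747)) = 30.89

30.89 dB


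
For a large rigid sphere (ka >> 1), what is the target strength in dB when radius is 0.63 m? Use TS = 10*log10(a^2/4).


-10.03 dB


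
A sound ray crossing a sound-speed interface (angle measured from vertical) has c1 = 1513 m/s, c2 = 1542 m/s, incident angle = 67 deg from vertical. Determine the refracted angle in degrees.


sin(theta2) = (c2/c1)*sin(theta1) = (1542/1513)*sin(67 deg) = 0.93815
theta2 = arcsin(0.93815) = 69.74

69.74 deg


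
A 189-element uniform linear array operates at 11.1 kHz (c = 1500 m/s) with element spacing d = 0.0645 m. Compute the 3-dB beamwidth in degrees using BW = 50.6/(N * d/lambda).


Step 1: lambda = 1500/11100 = 0.13514 m
Step 2: d/lambda = 0.0645/0.13514 = 0.4773
Step 3: BW = 50.6/(N * d/lambda) = 50.6/(189 * 0.4773) = 0.56

0.56 deg


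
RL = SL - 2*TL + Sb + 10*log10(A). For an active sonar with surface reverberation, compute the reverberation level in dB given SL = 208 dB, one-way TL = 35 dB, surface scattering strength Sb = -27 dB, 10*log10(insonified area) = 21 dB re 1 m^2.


RL = SL - 2*TL + Sb + 10*log10(A) = 208 - 2*35 + (-27) + 21 = 132

132 dB


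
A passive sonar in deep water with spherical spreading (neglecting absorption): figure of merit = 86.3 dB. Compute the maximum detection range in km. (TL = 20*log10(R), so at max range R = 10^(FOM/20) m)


At max range FOM = TL, so 20*log10(R) = 86.3
R = 10^(86.3/20) = 20653.8 m = 20.65 km

20.65 km


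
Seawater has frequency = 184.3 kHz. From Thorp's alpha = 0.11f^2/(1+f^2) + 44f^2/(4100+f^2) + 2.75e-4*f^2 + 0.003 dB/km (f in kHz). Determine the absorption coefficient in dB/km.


48.715 dB/km


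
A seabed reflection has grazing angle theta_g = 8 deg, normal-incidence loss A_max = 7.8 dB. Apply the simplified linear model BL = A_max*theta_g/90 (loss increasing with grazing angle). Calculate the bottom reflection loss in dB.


BL = A_max * theta_g / 90 = 7.8 * 8 / 90 = 0.69

0.69 dB


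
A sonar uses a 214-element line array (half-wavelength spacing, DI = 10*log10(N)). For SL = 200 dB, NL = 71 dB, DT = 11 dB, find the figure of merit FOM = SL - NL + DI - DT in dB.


Step 1: DI = 10*log10(214) = 23.3 dB
Step 2: FOM = SL - NL + DI - DT = 200 - 71 + 23.3 - 11 = 141.3

141.3 dB


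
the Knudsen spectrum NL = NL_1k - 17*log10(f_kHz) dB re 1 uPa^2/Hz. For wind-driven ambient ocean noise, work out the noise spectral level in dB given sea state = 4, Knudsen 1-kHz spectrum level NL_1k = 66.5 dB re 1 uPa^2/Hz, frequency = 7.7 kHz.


NL = NL_1k - 17*log10(f_kHz) = 66.5 - 17*log10(7.7) = 66.5 - (15.07) = 51.43

51.43 dB


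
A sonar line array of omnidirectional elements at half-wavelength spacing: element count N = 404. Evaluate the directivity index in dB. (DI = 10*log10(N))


26.06 dB


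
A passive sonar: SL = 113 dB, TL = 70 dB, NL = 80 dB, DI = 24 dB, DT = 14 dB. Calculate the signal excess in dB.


SE = SL - TL - NL + DI - DT = 113 - 70 - 80 + 24 - 14 = -27

-27 dB


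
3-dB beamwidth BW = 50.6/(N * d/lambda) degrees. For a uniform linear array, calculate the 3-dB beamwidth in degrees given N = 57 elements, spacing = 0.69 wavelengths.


1.29 deg


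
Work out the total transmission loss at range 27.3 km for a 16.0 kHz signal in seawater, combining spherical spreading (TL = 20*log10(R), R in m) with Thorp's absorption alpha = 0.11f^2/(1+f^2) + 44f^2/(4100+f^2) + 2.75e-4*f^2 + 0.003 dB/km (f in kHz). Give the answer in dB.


Step 1 (Thorp): alpha = 0.11*256.0/(1+256.0) + 44*256.0/(4100+256.0) + 2.75e-4*256.0 + 0.003 = 2.7688 dB/km
Step 2: TL_spread = 20*log10(27300) = 88.72 dB
Step 3: TL_abs = alpha*R = 2.7688 * 27.3 = 75.59 dB
Step 4: TL_total = 88.72 + 75.59 = 164.31

164.31 dB


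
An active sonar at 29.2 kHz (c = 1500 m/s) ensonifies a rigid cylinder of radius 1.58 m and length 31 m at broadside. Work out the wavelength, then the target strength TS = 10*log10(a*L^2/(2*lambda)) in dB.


Step 1: lambda = c/f = 1500/29200 = 0.05137 m
Step 2: TS = 10*log10(a*L^2/(2*lambda)) = 10*log10(1.58*31^2/(2*0.05137)) = 41.7

41.7 dB


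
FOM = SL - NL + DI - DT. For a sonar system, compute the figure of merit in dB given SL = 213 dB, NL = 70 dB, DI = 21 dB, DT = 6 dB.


158 dB


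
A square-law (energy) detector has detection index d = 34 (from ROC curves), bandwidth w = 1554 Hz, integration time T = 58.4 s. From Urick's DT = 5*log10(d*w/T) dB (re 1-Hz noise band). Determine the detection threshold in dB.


DT = 5*log10(d*w/T) = 5*log10(34 * 1554 / 58.4) = 5*log10(904.73) = 14.78

14.78 dB


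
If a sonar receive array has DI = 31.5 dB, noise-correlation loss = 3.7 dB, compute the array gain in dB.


27.8 dB


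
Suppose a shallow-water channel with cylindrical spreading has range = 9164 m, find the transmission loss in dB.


39.62 dB


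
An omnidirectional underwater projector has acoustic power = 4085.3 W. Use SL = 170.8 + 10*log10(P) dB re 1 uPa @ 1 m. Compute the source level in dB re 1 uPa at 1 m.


206.91 dB


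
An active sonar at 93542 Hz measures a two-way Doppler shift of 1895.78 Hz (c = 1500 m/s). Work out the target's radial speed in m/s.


15.2 m/s


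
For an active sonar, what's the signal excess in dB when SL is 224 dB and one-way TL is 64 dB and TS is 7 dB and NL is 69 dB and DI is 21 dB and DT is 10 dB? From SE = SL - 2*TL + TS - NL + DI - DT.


SE = SL - 2*TL + TS - NL + DI - DT = 224 - 2*64 + (7) - 69 + 21 - 10 = 45

45 dB


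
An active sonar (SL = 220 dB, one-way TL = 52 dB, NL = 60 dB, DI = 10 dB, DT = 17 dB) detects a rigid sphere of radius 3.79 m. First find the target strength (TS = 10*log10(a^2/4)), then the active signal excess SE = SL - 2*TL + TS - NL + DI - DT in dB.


Step 1: TS = 10*log10(3.79^2/4) = 5.55 dB
Step 2: SE = SL - 2*TL + TS - NL + DI - DT = 220 - 2*52 + (5.55) - 60 + 10 - 17 = 54.55

54.55 dB


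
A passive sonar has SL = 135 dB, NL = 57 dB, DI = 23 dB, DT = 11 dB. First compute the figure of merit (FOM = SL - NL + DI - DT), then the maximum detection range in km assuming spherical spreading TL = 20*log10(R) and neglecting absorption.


Step 1: FOM = SL - NL + DI - DT = 135 - 57 + 23 - 11 = 90 dB
Step 2: at max range FOM = TL = 20*log10(R), so R = 10^(90/20) = 31622.78 m = 31.62 km

31.62 km


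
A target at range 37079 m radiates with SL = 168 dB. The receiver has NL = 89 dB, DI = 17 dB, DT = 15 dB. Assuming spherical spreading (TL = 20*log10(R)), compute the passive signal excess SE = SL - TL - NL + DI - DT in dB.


Step 1: TL = 20*log10(37079) = 91.38 dB
Step 2: SE = 168 - 91.38 - 89 + 17 - 15 = -10.38

-10.38 dB


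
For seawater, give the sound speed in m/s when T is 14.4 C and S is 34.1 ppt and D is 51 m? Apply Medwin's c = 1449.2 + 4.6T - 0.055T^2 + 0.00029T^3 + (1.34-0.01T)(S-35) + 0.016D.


c = 1449.2 + 4.6*14.4 - 0.055*14.4^2 + 0.00029*14.4^3 + (1.34 - 0.01*14.4)*(34.1 - 35) + 0.016*51 = 1504.64

1504.64 m/s


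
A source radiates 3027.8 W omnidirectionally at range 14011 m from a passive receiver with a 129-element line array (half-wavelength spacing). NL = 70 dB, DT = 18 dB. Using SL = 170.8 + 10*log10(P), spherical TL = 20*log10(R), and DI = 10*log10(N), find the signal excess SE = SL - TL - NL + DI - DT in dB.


Step 1: SL = 170.8 + 10*log10(3027.8) = 205.61 dB
Step 2: TL = 20*log10(14011) = 82.93 dB
Step 3: DI = 10*log10(129) = 21.11 dB
Step 4: SE = SL - TL - NL + DI - DT = 205.61 - 82.93 - 70 + 21.11 - 18 = 55.79

55.79 dB


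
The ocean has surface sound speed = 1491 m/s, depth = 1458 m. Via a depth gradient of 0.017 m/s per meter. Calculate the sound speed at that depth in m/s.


c = 1491 + 0.017 * 1458 = 1515.786

1515.786 m/s


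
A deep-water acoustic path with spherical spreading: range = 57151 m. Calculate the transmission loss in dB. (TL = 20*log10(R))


TL = 20*log10(57151) = 95.14

95.14 dB


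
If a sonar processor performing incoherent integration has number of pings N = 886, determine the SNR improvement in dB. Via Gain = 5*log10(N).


Gain = 5*log10(886) = 14.74

14.74 dB


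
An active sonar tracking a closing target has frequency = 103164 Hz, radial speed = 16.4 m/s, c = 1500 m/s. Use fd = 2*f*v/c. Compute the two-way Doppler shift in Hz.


fd = 2*f*v/c = 2 * 103164 * 16.4 / 1500 = 2255.85

2255.85 Hz


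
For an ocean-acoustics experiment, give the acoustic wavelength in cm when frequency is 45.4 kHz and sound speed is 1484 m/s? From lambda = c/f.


lambda = c/f = 1484 / 45400 = 0.0327 m = 3.27 cm

3.27 cm


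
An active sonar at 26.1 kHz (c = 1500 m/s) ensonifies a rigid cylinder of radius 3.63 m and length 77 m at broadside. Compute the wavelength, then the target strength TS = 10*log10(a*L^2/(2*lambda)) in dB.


Step 1: lambda = c/f = 1500/26100 = 0.05747 m
Step 2: TS = 10*log10(a*L^2/(2*lambda)) = 10*log10(3.63*77^2/(2*0.05747)) = 52.72

52.72 dB


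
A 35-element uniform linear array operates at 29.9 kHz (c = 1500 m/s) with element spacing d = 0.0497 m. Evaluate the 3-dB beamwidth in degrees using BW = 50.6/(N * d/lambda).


Step 1: lambda = 1500/29900 = 0.05017 m
Step 2: d/lambda = 0.0497/0.05017 = 0.9906
Step 3: BW = 50.6/(N * d/lambda) = 50.6/(35 * 0.9906) = 1.46

1.46 deg


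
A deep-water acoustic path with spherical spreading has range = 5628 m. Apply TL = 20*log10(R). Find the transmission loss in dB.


TL = 20*log10(5628) = 75.01

75.01 dB


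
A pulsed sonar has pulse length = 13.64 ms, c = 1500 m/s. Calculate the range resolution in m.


dR = c*tau/2 = 1500 * 13.64e-3 / 2 = 10.23

10.23 m


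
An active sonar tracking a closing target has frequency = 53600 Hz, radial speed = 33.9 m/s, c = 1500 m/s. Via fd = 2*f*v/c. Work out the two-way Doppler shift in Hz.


fd = 2*f*v/c = 2 * 53600 * 33.9 / 1500 = 2422.72

2422.72 Hz


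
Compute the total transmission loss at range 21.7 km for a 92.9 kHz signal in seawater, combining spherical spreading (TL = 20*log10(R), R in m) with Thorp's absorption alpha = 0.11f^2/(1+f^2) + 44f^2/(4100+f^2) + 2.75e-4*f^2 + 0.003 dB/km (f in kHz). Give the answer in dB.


Step 1 (Thorp): alpha = 0.11*8630.41/(1+8630.41) + 44*8630.41/(4100+8630.41) + 2.75e-4*8630.41 + 0.003 = 32.3156 dB/km
Step 2: TL_spread = 20*log10(21700) = 86.73 dB
Step 3: TL_abs = alpha*R = 32.3156 * 21.7 = 701.25 dB
Step 4: TL_total = 86.73 + 701.25 = 787.98

787.98 dB


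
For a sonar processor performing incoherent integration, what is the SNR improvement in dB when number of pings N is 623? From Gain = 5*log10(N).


Gain = 5*log10(623) = 13.97

13.97 dB


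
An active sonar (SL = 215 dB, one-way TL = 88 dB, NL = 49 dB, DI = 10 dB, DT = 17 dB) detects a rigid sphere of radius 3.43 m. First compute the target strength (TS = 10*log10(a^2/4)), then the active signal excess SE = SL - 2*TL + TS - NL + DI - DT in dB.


Step 1: TS = 10*log10(3.43^2/4) = 4.69 dB
Step 2: SE = SL - 2*TL + TS - NL + DI - DT = 215 - 2*88 + (4.69) - 49 + 10 - 17 = -12.31

-12.31 dB


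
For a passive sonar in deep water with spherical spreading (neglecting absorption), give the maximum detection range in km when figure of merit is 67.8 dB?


2.45 km


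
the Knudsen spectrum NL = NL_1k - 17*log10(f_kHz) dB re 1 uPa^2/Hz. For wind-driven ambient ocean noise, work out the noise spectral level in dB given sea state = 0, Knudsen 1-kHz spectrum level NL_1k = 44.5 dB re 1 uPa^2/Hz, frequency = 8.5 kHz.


28.7 dB


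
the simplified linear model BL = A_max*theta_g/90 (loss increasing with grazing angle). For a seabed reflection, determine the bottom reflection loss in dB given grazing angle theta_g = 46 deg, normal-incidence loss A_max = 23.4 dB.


BL = A_max * theta_g / 90 = 23.4 * 46 / 90 = 11.96

11.96 dB


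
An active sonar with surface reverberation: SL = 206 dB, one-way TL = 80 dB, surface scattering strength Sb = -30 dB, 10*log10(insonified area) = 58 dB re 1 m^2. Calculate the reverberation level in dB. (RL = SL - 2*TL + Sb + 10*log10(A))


74 dB


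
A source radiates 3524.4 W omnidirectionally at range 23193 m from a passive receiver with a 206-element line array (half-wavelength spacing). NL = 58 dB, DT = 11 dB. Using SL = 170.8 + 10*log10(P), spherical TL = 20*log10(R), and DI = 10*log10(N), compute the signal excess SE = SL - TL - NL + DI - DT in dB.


73.1 dB


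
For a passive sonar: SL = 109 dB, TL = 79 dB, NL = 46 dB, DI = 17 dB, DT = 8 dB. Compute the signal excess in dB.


-7 dB


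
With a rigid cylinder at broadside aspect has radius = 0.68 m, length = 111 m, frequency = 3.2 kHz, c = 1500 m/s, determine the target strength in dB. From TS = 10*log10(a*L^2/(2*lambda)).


lambda = 1500/3200 = 0.46875 m
TS = 10*log10(0.68*111^2/(2*0.46875)) = 39.51

39.51 dB


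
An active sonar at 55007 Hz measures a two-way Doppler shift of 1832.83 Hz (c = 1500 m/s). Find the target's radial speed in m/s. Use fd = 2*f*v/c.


From fd = 2*f*v/c, v = c*fd/(2*f) = 1500 * 1832.83 / (2*55007) = 24.99

24.99 m/s


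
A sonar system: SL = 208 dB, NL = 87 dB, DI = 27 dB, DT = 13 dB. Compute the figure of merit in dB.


135 dB


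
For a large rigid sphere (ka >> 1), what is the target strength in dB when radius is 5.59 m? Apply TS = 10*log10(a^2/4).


TS = 10*log10(5.59^2 / 4) = 10*log10(7.812025) = 8.93

8.93 dB


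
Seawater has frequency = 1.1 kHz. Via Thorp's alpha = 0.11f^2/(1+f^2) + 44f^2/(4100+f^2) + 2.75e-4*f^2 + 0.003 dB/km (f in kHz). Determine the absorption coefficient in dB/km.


f^2 = 1.21
alpha = 0.11*1.21/(1+1.21) + 44*1.21/(4100+1.21) + 2.75e-4*1.21 + 0.003 = 0.077

0.077 dB/km


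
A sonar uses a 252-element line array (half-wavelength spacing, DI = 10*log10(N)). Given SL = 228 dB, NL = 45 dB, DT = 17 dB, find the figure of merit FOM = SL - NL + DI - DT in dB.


190.01 dB


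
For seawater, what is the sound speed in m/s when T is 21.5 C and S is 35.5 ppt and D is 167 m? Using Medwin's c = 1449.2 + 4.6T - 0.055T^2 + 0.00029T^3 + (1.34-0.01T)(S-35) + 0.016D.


c = 1449.2 + 4.6*21.5 - 0.055*21.5^2 + 0.00029*21.5^3 + (1.34 - 0.01*21.5)*(35.5 - 35) + 0.016*167 = 1528.79

1528.79 m/s


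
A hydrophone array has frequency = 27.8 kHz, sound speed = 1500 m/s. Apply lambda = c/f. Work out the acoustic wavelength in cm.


5.4 cm


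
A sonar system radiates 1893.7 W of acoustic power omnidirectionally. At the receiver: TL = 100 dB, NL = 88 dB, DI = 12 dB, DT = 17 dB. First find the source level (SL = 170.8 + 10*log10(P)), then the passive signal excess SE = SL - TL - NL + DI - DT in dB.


Step 1: SL = 170.8 + 10*log10(1893.7) = 203.57 dB
Step 2: SE = SL - TL - NL + DI - DT = 203.57 - 100 - 88 + 12 - 17 = 10.57

10.57 dB


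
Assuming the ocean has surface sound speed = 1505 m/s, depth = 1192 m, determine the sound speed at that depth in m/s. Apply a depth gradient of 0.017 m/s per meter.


c = 1505 + 0.017 * 1192 = 1525.264

1525.264 m/s


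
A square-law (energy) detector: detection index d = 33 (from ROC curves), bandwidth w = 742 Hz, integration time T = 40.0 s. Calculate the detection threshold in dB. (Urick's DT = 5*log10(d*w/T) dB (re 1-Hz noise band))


DT = 5*log10(d*w/T) = 5*log10(33 * 742 / 40.0) = 5*log10(612.15) = 13.93

13.93 dB


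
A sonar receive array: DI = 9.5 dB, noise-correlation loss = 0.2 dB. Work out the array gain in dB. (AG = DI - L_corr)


9.3 dB


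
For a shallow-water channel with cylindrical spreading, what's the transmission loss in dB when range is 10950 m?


40.39 dB


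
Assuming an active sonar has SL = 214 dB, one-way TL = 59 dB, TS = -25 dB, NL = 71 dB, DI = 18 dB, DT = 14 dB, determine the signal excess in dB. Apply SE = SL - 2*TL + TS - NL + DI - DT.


4 dB


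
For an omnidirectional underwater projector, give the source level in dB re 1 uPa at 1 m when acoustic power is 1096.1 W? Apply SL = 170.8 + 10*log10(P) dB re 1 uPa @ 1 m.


201.2 dB


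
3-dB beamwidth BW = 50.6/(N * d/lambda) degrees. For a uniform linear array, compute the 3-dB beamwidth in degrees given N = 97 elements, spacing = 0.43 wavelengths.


1.21 deg


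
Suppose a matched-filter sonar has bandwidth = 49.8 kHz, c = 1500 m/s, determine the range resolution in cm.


dR = c/(2*BW) = 1500 / (2 * 49.8e3) = 0.0151 m = 1.51 cm

1.51 cm


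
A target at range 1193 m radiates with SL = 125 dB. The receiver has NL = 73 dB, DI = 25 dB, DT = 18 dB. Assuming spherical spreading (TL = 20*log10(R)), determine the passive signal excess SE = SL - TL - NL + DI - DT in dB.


Step 1: TL = 20*log10(1193) = 61.53 dB
Step 2: SE = 125 - 61.53 - 73 + 25 - 18 = -2.53

-2.53 dB


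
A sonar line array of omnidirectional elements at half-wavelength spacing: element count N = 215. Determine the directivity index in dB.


23.32 dB


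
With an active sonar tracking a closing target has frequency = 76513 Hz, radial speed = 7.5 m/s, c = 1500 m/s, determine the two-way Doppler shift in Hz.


765.13 Hz


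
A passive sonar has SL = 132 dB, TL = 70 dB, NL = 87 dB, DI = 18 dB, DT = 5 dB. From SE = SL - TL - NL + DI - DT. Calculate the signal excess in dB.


SE = SL - TL - NL + DI - DT = 132 - 70 - 87 + 18 - 5 = -12

-12 dB


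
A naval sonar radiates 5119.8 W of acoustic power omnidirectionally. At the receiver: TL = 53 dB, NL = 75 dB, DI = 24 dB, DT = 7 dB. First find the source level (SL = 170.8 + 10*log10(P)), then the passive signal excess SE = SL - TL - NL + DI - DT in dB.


Step 1: SL = 170.8 + 10*log10(5119.8) = 207.89 dB
Step 2: SE = SL - TL - NL + DI - DT = 207.89 - 53 - 75 + 24 - 7 = 96.89

96.89 dB


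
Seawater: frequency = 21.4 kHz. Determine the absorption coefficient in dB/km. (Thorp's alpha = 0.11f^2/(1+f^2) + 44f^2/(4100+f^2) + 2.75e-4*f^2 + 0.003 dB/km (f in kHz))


4.66 dB/km


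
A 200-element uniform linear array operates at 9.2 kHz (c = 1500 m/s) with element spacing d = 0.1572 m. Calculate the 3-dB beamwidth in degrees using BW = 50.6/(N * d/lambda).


Step 1: lambda = 1500/9200 = 0.16304 m
Step 2: d/lambda = 0.1572/0.16304 = 0.9642
Step 3: BW = 50.6/(N * d/lambda) = 50.6/(200 * 0.9642) = 0.26

0.26 deg


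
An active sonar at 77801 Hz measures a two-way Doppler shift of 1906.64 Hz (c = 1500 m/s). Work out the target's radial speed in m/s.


From fd = 2*f*v/c, v = c*fd/(2*f) = 1500 * 1906.64 / (2*77801) = 18.38

18.38 m/s


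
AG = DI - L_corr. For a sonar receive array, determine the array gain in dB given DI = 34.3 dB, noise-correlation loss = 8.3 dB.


AG = DI - L_corr = 34.3 - 8.3 = 26.0

26.0 dB


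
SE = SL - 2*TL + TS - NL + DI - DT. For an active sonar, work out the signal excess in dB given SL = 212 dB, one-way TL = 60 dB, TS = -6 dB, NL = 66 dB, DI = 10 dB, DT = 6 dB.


24 dB


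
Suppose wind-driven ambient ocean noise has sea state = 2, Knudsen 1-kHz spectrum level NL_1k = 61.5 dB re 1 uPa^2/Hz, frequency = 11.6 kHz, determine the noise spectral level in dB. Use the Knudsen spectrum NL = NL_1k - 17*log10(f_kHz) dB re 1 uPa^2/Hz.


43.4 dB


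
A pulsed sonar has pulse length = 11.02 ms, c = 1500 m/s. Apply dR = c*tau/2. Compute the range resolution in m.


8.265 m


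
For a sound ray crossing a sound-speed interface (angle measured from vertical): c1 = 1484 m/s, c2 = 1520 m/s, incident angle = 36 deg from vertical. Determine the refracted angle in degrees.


sin(theta2) = (c2/c1)*sin(theta1) = (1520/1484)*sin(36 deg) = 0.60204
theta2 = arcsin(0.60204) = 37.02

37.02 deg


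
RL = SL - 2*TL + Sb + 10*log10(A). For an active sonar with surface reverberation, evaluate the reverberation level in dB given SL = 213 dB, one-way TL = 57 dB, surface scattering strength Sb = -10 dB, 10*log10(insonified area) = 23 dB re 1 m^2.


RL = SL - 2*TL + Sb + 10*log10(A) = 213 - 2*57 + (-10) + 23 = 112

112 dB


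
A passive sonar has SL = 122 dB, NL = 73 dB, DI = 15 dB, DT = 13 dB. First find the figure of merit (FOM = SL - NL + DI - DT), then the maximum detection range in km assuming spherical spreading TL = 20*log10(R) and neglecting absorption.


Step 1: FOM = SL - NL + DI - DT = 122 - 73 + 15 - 13 = 51 dB
Step 2: at max range FOM = TL = 20*log10(R), so R = 10^(51/20) = 354.81 m = 0.35 km

0.35 km


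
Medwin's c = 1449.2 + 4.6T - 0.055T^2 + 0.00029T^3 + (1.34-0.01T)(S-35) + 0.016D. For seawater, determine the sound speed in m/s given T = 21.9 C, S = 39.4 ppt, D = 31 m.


c = 1449.2 + 4.6*21.9 - 0.055*21.9^2 + 0.00029*21.9^3 + (1.34 - 0.01*21.9)*(39.4 - 35) + 0.016*31 = 1532.04

1532.04 m/s


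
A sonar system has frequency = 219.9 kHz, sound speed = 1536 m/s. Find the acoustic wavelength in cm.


lambda = c/f = 1536 / 219900 = 0.007 m = 0.7 cm

0.7 cm


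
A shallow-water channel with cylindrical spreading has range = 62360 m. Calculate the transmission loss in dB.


47.95 dB


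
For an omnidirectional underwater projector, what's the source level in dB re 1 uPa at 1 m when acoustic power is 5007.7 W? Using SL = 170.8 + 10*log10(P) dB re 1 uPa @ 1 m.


SL = 170.8 + 10*log10(5007.7) = 170.8 + 37.0 = 207.8

207.8 dB


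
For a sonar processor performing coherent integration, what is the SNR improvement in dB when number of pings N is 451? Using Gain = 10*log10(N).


Gain = 10*log10(451) = 26.54

26.54 dB


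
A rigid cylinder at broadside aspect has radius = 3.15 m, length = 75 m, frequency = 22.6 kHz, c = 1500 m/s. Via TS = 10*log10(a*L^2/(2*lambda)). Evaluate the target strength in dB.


lambda = 1500/22600 = 0.06637 m
TS = 10*log10(3.15*75^2/(2*0.06637)) = 51.25

51.25 dB


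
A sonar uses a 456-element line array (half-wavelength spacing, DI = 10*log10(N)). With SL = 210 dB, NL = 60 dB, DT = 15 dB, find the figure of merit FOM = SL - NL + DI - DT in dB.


Step 1: DI = 10*log10(456) = 26.59 dB
Step 2: FOM = SL - NL + DI - DT = 210 - 60 + 26.59 - 15 = 161.59

161.59 dB


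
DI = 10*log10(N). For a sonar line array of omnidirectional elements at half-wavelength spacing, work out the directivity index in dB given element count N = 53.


DI = 10*log10(53) = 17.24

17.24 dB


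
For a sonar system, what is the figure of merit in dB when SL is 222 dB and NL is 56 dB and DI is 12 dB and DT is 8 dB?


FOM = SL - NL + DI - DT = 222 - 56 + 12 - 8 = 170

170 dB


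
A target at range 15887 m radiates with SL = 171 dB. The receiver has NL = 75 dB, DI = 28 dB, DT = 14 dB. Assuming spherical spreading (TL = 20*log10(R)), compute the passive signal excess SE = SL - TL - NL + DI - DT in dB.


25.98 dB


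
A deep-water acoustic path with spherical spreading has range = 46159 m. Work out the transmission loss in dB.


TL = 20*log10(46159) = 93.29

93.29 dB


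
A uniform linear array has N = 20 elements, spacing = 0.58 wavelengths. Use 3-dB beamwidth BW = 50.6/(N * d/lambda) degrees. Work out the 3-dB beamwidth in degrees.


BW = 50.6 / (20 * 0.58) = 50.6 / 11.6 = 4.36

4.36 deg


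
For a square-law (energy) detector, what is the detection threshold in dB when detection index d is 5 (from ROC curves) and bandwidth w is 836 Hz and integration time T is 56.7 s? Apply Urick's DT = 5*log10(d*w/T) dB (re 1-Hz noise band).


DT = 5*log10(d*w/T) = 5*log10(5 * 836 / 56.7) = 5*log10(73.72) = 9.34

9.34 dB


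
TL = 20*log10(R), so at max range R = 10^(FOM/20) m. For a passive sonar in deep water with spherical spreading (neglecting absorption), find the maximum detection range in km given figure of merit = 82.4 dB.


13.18 km


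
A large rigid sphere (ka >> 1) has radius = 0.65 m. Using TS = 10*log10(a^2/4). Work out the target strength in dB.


-9.76 dB


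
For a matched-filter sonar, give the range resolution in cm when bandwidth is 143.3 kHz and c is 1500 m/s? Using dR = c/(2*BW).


0.52 cm


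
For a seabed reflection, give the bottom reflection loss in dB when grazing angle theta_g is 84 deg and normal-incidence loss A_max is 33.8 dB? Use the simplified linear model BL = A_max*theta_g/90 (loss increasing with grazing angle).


BL = A_max * theta_g / 90 = 33.8 * 84 / 90 = 31.55

31.55 dB


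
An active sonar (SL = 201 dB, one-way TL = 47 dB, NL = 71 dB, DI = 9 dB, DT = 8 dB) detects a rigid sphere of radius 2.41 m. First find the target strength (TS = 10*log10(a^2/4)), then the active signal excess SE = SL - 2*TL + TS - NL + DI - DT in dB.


Step 1: TS = 10*log10(2.41^2/4) = 1.62 dB
Step 2: SE = SL - 2*TL + TS - NL + DI - DT = 201 - 2*47 + (1.62) - 71 + 9 - 8 = 38.62

38.62 dB


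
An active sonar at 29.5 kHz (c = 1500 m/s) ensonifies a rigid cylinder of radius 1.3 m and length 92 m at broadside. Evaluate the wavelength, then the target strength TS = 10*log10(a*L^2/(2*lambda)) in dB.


Step 1: lambda = c/f = 1500/29500 = 0.05085 m
Step 2: TS = 10*log10(a*L^2/(2*lambda)) = 10*log10(1.3*92^2/(2*0.05085)) = 50.34

50.34 dB


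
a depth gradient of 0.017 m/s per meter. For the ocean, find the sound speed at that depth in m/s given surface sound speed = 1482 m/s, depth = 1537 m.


1508.129 m/s


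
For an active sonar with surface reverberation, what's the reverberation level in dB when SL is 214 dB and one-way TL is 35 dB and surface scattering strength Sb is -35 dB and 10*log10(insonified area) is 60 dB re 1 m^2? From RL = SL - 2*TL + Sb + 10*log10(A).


RL = SL - 2*TL + Sb + 10*log10(A) = 214 - 2*35 + (-35) + 60 = 169

169 dB


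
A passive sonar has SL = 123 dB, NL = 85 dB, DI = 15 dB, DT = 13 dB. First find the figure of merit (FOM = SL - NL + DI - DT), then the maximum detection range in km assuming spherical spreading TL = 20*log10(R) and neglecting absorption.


Step 1: FOM = SL - NL + DI - DT = 123 - 85 + 15 - 13 = 40 dB
Step 2: at max range FOM = TL = 20*log10(R), so R = 10^(40/20) = 100.0 m = 0.1 km

0.1 km


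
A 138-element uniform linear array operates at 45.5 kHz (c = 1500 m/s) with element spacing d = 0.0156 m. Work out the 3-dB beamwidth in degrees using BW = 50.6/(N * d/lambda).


0.77 deg


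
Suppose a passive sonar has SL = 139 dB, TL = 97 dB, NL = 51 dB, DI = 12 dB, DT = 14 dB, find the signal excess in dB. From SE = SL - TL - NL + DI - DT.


-11 dB


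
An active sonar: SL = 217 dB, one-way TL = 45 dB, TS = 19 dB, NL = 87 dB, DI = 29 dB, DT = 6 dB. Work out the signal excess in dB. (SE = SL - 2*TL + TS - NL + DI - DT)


SE = SL - 2*TL + TS - NL + DI - DT = 217 - 2*45 + (19) - 87 + 29 - 6 = 82

82 dB


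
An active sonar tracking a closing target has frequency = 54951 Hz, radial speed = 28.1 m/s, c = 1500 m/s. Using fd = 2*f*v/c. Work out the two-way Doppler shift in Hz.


fd = 2*f*v/c = 2 * 54951 * 28.1 / 1500 = 2058.83

2058.83 Hz


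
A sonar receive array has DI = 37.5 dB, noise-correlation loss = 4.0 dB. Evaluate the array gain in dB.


33.5 dB


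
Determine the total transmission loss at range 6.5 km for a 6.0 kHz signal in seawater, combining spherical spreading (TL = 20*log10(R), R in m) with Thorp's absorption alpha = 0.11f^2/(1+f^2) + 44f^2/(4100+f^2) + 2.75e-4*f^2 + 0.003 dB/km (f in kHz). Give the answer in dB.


79.53 dB


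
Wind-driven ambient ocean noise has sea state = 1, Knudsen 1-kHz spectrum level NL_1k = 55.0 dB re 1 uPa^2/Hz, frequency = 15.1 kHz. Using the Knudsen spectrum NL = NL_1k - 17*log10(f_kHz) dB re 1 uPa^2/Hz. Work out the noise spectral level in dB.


NL = NL_1k - 17*log10(f_kHz) = 55.0 - 17*log10(15.1) = 55.0 - (20.04) = 34.96

34.96 dB


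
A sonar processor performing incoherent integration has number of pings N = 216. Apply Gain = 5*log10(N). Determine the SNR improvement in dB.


Gain = 5*log10(216) = 11.67

11.67 dB


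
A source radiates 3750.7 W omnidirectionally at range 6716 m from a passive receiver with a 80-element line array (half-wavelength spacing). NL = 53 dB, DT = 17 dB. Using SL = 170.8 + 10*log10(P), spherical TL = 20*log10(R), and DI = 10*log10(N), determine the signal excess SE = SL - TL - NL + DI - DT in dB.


Step 1: SL = 170.8 + 10*log10(3750.7) = 206.54 dB
Step 2: TL = 20*log10(6716) = 76.54 dB
Step 3: DI = 10*log10(80) = 19.03 dB
Step 4: SE = SL - TL - NL + DI - DT = 206.54 - 76.54 - 53 + 19.03 - 17 = 79.03

79.03 dB


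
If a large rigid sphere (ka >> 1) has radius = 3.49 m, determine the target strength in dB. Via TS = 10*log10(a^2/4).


TS = 10*log10(3.49^2 / 4) = 10*log10(3.045025) = 4.84

4.84 dB


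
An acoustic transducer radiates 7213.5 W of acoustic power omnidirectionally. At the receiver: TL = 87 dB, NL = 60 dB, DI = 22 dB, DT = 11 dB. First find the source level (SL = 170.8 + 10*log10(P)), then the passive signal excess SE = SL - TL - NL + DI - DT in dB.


Step 1: SL = 170.8 + 10*log10(7213.5) = 209.38 dB
Step 2: SE = SL - TL - NL + DI - DT = 209.38 - 87 - 60 + 22 - 11 = 73.38

73.38 dB


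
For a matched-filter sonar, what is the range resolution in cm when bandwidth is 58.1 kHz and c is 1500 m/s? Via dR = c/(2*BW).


1.29 cm


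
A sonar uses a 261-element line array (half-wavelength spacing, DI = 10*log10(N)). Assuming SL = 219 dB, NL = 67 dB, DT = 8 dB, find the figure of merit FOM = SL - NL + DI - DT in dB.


168.17 dB


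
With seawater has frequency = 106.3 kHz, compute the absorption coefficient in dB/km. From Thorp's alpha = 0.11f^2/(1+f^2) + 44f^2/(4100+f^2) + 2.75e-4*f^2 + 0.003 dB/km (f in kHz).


f^2 = 11299.69
alpha = 0.11*11299.69/(1+11299.69) + 44*11299.69/(4100+11299.69) + 2.75e-4*11299.69 + 0.003 = 35.506

35.506 dB/km


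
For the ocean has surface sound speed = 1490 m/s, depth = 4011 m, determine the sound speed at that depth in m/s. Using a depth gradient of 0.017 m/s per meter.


1558.187 m/s


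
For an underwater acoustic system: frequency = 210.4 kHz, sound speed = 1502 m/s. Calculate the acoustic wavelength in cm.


lambda = c/f = 1502 / 210400 = 0.0071 m = 0.71 cm

0.71 cm


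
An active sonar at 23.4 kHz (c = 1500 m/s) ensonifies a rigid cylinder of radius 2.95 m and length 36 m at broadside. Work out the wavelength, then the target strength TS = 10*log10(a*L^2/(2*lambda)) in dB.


Step 1: lambda = c/f = 1500/23400 = 0.0641 m
Step 2: TS = 10*log10(a*L^2/(2*lambda)) = 10*log10(2.95*36^2/(2*0.0641)) = 44.75

44.75 dB


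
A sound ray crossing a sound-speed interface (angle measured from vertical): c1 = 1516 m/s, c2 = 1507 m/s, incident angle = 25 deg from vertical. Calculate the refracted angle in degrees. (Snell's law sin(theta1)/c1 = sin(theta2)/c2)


sin(theta2) = (c2/c1)*sin(theta1) = (1507/1516)*sin(25 deg) = 0.42011
theta2 = arcsin(0.42011) = 24.84

24.84 deg
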